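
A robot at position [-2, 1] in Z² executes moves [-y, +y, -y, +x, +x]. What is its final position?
(0, 0)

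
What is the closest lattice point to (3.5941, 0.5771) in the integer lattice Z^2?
(4, 1)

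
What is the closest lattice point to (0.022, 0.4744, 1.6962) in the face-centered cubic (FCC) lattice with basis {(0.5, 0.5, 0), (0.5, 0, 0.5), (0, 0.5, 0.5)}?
(0, 0.5, 1.5)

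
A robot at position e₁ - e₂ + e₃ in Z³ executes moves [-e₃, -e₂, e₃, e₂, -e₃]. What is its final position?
(1, -1, 0)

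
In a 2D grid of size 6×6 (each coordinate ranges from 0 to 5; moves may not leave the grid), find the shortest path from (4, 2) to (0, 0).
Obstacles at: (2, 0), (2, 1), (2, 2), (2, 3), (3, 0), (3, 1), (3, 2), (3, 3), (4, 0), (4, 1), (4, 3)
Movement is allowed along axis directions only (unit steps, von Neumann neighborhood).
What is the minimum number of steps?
12
(one shortest path: (4, 2) → (5, 2) → (5, 3) → (5, 4) → (4, 4) → (3, 4) → (2, 4) → (1, 4) → (0, 4) → (0, 3) → (0, 2) → (0, 1) → (0, 0))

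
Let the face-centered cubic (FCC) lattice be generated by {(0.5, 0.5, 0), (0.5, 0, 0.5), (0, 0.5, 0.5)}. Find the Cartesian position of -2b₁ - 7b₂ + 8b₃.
(-4.5, 3, 0.5)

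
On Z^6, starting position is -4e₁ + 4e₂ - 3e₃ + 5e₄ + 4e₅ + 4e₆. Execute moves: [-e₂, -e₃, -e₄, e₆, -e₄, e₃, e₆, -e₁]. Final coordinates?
(-5, 3, -3, 3, 4, 6)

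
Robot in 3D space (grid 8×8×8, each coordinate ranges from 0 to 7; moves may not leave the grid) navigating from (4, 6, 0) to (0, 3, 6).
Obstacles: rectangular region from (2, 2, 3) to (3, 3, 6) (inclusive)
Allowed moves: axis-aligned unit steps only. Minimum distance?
13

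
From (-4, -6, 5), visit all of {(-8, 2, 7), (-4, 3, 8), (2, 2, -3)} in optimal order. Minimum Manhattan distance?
38
(one optimal route: (-4, -6, 5) → (-8, 2, 7) → (-4, 3, 8) → (2, 2, -3))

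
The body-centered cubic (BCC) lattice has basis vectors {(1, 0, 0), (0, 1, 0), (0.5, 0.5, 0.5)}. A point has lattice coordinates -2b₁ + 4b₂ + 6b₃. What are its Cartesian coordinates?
(1, 7, 3)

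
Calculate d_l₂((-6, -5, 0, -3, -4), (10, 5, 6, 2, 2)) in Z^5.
21.2838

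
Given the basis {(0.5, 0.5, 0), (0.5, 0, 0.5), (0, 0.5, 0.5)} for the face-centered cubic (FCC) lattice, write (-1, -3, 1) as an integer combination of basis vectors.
-5b₁ + 3b₂ - b₃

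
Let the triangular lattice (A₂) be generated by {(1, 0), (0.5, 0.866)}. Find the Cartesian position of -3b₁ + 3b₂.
(-1.5, 2.598)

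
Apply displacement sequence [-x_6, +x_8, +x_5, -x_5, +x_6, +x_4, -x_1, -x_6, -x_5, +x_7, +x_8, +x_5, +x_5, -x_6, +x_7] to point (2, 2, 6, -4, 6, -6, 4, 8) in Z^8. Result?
(1, 2, 6, -3, 7, -8, 6, 10)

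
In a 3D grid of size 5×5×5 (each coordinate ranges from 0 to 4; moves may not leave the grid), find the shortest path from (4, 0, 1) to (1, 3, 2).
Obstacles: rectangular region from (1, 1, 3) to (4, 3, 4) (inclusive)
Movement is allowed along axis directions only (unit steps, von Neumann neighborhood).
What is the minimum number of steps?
7
(one shortest path: (4, 0, 1) → (3, 0, 1) → (2, 0, 1) → (1, 0, 1) → (1, 1, 1) → (1, 2, 1) → (1, 3, 1) → (1, 3, 2))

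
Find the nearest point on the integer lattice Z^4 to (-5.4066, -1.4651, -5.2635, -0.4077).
(-5, -1, -5, 0)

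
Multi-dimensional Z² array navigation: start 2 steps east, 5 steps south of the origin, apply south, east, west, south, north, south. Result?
(2, -7)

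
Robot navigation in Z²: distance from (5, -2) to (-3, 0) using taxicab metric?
10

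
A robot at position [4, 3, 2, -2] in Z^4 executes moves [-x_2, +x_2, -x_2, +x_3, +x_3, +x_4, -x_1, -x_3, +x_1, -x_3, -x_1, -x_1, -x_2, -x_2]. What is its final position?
(2, 0, 2, -1)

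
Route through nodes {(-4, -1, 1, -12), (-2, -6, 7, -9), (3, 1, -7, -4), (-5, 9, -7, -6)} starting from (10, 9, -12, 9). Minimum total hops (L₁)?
92
(one optimal route: (10, 9, -12, 9) → (3, 1, -7, -4) → (-5, 9, -7, -6) → (-4, -1, 1, -12) → (-2, -6, 7, -9))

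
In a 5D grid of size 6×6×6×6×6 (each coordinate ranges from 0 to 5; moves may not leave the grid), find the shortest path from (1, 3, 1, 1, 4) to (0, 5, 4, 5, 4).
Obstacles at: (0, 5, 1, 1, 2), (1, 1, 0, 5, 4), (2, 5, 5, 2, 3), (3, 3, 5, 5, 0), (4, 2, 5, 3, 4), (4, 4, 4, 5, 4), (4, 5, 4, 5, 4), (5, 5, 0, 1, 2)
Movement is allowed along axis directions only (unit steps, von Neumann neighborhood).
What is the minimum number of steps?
10
(one shortest path: (1, 3, 1, 1, 4) → (0, 3, 1, 1, 4) → (0, 4, 1, 1, 4) → (0, 5, 1, 1, 4) → (0, 5, 2, 1, 4) → (0, 5, 3, 1, 4) → (0, 5, 4, 1, 4) → (0, 5, 4, 2, 4) → (0, 5, 4, 3, 4) → (0, 5, 4, 4, 4) → (0, 5, 4, 5, 4))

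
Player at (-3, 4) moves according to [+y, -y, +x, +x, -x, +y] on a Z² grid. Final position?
(-2, 5)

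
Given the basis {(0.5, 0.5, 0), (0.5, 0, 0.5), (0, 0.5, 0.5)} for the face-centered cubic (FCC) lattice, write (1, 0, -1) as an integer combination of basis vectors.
2b₁ - 2b₃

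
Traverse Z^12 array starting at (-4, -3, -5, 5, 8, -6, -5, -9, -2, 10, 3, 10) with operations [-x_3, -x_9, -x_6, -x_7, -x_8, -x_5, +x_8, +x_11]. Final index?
(-4, -3, -6, 5, 7, -7, -6, -9, -3, 10, 4, 10)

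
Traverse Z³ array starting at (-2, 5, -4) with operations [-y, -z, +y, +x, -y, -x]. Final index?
(-2, 4, -5)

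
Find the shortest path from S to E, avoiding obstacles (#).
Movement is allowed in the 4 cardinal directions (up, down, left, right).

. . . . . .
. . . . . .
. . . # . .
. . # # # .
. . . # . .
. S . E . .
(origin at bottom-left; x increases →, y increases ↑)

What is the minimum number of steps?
2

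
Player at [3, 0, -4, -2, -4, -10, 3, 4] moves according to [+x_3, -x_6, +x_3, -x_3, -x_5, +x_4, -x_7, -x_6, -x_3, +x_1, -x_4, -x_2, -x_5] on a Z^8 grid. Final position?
(4, -1, -4, -2, -6, -12, 2, 4)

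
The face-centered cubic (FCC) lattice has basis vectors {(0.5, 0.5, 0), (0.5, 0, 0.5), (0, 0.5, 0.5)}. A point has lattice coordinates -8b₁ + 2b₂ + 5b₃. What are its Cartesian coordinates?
(-3, -1.5, 3.5)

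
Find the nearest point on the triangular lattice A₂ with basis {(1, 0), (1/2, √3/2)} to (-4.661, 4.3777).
(-4.5, 4.33)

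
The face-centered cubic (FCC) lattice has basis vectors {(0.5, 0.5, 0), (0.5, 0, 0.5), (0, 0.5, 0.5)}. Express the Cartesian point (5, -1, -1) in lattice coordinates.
5b₁ + 5b₂ - 7b₃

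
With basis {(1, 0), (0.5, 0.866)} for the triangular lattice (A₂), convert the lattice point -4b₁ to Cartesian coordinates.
(-4, 0)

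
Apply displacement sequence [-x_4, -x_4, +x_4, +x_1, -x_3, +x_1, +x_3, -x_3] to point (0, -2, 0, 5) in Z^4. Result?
(2, -2, -1, 4)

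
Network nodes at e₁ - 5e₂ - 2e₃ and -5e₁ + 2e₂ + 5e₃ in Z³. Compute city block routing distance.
20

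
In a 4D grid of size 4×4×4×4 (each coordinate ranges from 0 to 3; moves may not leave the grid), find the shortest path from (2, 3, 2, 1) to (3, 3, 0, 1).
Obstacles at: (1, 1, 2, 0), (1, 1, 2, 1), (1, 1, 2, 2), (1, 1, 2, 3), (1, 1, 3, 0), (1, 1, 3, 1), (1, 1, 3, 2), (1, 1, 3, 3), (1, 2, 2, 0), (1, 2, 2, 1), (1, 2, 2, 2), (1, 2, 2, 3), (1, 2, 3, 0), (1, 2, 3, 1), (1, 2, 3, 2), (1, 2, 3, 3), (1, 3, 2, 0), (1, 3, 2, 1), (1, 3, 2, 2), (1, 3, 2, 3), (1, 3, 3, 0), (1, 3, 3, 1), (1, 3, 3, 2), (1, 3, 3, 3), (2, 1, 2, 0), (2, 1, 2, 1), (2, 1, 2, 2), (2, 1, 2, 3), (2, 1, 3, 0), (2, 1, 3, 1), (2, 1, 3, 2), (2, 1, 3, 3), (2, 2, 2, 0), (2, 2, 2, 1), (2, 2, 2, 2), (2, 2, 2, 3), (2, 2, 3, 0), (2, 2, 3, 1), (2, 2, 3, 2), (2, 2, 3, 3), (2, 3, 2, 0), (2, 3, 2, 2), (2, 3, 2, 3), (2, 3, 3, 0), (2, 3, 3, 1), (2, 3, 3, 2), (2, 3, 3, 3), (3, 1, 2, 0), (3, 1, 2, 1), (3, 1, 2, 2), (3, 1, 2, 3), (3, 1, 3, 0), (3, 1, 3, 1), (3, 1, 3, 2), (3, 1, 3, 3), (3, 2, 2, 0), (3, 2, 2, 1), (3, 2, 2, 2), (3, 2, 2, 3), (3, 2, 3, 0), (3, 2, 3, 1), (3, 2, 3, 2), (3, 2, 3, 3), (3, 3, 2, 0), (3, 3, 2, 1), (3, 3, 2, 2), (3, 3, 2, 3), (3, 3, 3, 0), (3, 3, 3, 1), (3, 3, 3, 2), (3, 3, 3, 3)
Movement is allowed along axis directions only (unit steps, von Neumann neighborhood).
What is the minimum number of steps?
3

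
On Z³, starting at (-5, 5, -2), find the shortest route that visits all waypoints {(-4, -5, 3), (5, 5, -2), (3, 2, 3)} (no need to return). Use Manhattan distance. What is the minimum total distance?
34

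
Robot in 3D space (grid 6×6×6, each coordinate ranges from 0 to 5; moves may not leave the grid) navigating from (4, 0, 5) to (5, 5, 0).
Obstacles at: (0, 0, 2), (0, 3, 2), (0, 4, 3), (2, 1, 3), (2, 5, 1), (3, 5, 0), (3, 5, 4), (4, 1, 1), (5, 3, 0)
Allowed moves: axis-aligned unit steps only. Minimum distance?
11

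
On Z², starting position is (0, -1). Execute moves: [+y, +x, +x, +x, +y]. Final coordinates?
(3, 1)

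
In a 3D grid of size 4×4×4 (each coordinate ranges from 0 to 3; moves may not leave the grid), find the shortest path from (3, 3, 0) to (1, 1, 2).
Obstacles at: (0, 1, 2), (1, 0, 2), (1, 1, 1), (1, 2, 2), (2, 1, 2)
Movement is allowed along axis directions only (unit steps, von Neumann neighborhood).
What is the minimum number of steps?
8
(one shortest path: (3, 3, 0) → (2, 3, 0) → (1, 3, 0) → (1, 3, 1) → (1, 3, 2) → (1, 3, 3) → (1, 2, 3) → (1, 1, 3) → (1, 1, 2))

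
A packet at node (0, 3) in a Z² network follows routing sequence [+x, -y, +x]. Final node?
(2, 2)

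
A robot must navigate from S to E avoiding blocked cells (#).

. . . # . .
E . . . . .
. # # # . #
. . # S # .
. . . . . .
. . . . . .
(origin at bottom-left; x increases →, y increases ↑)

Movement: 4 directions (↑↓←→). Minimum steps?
7
(one shortest path: (3, 2) → (3, 1) → (2, 1) → (1, 1) → (0, 1) → (0, 2) → (0, 3) → (0, 4))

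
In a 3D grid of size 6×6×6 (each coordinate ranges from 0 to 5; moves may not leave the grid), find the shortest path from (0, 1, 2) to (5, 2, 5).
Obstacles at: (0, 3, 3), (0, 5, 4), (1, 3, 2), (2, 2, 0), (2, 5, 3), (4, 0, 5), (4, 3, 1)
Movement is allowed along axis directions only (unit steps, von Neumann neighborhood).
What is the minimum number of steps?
9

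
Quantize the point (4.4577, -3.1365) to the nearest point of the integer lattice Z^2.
(4, -3)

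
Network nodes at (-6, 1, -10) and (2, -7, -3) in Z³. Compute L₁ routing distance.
23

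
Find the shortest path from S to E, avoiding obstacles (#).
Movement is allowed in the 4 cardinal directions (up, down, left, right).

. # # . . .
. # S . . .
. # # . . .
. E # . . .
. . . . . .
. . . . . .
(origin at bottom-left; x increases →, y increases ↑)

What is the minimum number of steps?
7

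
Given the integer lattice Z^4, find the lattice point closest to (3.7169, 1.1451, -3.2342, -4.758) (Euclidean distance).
(4, 1, -3, -5)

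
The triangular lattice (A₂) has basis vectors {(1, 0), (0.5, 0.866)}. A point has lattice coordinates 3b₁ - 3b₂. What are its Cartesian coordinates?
(1.5, -2.598)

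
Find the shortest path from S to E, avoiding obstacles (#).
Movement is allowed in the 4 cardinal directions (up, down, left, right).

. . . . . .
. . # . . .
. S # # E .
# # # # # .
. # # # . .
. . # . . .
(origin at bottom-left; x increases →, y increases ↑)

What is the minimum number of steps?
7
(one shortest path: (1, 3) → (1, 4) → (1, 5) → (2, 5) → (3, 5) → (4, 5) → (4, 4) → (4, 3))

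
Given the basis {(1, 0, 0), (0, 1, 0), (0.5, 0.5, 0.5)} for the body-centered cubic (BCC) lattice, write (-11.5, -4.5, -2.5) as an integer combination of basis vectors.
-9b₁ - 2b₂ - 5b₃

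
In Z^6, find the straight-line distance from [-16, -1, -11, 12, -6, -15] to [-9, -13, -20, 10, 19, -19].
30.315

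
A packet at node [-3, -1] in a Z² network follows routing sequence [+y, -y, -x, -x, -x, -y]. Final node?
(-6, -2)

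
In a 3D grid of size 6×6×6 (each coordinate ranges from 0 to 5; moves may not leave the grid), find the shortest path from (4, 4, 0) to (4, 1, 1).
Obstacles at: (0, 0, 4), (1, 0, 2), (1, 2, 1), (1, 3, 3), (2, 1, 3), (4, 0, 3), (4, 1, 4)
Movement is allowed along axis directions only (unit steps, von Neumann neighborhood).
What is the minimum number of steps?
4
(one shortest path: (4, 4, 0) → (4, 3, 0) → (4, 2, 0) → (4, 1, 0) → (4, 1, 1))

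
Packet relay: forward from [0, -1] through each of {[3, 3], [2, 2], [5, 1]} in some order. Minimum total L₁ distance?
11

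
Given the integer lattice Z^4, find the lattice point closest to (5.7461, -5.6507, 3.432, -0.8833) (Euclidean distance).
(6, -6, 3, -1)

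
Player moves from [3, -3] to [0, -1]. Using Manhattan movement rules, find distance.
5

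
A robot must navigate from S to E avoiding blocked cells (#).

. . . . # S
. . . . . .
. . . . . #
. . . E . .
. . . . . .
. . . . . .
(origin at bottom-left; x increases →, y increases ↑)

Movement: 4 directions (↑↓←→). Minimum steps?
5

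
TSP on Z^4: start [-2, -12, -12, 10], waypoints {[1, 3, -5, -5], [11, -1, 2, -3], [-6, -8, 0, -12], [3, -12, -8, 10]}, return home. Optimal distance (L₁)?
144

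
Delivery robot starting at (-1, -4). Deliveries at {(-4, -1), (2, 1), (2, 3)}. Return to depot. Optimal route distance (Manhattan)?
26
(one optimal route: (-1, -4) → (-4, -1) → (2, 1) → (2, 3) → (-1, -4))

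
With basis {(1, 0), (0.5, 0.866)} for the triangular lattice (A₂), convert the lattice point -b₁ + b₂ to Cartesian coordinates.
(-0.5, 0.866)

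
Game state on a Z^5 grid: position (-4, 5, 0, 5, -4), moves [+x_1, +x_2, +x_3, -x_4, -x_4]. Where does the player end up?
(-3, 6, 1, 3, -4)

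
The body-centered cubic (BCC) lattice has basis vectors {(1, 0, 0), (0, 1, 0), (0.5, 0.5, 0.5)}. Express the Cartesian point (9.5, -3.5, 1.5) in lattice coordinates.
8b₁ - 5b₂ + 3b₃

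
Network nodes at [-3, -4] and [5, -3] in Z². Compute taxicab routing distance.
9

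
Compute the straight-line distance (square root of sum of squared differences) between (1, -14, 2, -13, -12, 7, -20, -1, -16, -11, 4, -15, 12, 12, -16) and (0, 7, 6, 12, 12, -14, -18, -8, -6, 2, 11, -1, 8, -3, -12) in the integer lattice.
54.074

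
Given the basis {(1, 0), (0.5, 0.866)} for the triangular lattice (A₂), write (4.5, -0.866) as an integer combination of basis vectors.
5b₁ - b₂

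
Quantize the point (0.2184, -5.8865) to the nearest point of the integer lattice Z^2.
(0, -6)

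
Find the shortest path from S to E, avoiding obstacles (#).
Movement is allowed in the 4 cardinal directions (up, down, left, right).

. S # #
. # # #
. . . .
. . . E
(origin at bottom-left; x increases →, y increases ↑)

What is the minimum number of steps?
7
(one shortest path: (1, 3) → (0, 3) → (0, 2) → (0, 1) → (1, 1) → (2, 1) → (3, 1) → (3, 0))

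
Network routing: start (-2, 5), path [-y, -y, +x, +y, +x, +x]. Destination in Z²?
(1, 4)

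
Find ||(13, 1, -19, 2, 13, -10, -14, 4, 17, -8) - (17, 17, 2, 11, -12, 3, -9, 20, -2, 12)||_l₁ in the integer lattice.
148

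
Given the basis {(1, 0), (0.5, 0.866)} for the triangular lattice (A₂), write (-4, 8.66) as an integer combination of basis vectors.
-9b₁ + 10b₂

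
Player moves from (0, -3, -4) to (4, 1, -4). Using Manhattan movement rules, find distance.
8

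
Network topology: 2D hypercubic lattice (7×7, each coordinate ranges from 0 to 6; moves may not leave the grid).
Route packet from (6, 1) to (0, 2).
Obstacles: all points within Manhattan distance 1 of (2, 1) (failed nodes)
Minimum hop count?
9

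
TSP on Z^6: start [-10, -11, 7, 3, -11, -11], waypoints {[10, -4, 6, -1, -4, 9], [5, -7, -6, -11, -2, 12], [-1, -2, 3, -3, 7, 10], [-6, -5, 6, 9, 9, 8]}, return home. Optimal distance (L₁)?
216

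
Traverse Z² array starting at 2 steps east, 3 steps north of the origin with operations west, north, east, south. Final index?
(2, 3)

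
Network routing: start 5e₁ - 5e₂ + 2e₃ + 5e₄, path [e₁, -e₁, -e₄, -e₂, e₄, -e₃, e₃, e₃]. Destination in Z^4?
(5, -6, 3, 5)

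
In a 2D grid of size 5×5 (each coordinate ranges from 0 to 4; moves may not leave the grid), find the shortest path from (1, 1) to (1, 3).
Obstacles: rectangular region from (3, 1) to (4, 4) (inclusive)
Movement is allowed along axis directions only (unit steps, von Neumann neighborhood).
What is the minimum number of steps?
2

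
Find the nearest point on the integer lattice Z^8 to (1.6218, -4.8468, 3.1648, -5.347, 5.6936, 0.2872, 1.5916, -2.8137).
(2, -5, 3, -5, 6, 0, 2, -3)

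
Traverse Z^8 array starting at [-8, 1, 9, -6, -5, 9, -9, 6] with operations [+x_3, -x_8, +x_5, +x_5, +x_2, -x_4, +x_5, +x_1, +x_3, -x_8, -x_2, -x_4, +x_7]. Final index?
(-7, 1, 11, -8, -2, 9, -8, 4)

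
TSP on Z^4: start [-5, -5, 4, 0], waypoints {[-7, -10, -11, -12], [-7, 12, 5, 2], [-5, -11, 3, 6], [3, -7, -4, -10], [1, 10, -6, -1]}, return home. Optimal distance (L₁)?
146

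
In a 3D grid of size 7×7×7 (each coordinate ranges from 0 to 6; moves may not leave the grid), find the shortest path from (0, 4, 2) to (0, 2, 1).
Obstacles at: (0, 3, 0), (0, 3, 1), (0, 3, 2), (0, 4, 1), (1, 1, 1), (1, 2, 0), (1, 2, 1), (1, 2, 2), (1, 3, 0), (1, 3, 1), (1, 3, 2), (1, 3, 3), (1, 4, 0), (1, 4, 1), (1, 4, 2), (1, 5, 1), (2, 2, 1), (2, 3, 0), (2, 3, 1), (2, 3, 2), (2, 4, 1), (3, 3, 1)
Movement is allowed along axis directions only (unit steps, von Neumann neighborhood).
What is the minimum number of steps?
5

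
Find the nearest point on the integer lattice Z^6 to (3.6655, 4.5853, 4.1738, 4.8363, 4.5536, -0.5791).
(4, 5, 4, 5, 5, -1)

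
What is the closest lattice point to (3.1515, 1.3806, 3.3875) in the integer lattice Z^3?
(3, 1, 3)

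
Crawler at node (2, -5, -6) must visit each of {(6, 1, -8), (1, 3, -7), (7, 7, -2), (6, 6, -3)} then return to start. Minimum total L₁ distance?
50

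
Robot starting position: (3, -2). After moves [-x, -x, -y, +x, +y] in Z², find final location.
(2, -2)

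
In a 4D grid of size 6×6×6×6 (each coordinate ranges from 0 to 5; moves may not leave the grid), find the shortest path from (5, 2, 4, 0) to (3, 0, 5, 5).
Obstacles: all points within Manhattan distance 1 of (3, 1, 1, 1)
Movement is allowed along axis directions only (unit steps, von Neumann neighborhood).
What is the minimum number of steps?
10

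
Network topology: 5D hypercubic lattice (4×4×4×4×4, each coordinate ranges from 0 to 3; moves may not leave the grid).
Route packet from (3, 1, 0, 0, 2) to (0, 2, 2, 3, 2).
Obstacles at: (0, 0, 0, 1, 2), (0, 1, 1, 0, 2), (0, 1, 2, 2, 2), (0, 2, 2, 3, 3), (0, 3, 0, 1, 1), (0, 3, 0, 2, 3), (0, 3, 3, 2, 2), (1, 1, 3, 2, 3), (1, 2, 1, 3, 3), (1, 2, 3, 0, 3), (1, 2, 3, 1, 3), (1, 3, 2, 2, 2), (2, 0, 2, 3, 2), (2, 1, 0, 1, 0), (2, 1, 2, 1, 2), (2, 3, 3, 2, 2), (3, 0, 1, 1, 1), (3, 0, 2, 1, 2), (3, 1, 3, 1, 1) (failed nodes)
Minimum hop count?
9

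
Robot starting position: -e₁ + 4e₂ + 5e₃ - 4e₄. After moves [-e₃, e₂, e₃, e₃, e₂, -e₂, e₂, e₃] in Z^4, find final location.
(-1, 6, 7, -4)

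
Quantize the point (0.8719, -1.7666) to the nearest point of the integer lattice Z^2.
(1, -2)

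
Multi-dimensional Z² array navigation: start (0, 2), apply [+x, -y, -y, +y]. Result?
(1, 1)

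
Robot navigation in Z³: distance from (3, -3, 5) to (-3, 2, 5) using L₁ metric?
11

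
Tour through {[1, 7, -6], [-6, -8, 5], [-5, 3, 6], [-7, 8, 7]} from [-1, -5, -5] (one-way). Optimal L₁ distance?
58
(one optimal route: (-1, -5, -5) → (1, 7, -6) → (-7, 8, 7) → (-5, 3, 6) → (-6, -8, 5))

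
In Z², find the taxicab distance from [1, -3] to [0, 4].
8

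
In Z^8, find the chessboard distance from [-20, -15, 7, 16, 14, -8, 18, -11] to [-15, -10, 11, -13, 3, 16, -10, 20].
31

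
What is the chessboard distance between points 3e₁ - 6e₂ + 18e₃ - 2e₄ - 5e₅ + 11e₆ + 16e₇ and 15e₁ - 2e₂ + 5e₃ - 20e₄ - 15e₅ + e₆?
18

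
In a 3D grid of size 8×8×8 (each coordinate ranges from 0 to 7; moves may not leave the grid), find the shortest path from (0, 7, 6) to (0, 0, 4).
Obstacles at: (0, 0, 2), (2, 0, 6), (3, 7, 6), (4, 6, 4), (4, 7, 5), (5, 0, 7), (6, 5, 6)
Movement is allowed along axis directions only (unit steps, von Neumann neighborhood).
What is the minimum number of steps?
9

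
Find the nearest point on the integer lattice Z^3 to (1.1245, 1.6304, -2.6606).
(1, 2, -3)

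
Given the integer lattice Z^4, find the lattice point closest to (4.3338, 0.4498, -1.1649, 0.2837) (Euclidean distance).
(4, 0, -1, 0)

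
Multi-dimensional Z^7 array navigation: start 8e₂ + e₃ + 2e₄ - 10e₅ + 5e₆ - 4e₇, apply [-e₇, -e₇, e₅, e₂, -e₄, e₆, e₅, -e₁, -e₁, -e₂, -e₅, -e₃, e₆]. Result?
(-2, 8, 0, 1, -9, 7, -6)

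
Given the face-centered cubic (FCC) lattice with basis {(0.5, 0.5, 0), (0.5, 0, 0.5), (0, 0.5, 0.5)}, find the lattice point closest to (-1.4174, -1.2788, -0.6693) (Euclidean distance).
(-1.5, -1, -0.5)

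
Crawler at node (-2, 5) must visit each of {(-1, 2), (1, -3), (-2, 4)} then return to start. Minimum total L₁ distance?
22
(one optimal route: (-2, 5) → (-1, 2) → (1, -3) → (-2, 4) → (-2, 5))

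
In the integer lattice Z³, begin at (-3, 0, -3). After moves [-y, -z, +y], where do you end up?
(-3, 0, -4)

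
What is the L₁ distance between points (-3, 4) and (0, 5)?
4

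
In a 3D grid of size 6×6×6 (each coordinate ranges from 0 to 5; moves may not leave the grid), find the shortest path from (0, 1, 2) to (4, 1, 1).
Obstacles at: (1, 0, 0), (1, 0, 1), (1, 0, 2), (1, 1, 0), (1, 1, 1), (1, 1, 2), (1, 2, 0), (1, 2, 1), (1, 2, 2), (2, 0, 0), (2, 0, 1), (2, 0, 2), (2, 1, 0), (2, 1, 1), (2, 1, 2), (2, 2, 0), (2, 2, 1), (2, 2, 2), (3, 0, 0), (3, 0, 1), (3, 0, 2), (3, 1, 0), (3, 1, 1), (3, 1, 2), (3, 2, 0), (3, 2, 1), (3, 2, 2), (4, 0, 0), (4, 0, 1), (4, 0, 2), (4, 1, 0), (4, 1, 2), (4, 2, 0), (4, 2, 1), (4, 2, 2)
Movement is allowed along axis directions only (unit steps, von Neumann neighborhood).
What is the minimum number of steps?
9
(one shortest path: (0, 1, 2) → (0, 1, 3) → (1, 1, 3) → (2, 1, 3) → (3, 1, 3) → (4, 1, 3) → (5, 1, 3) → (5, 1, 2) → (5, 1, 1) → (4, 1, 1))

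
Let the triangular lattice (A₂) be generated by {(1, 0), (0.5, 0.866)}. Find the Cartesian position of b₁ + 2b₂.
(2, 1.732)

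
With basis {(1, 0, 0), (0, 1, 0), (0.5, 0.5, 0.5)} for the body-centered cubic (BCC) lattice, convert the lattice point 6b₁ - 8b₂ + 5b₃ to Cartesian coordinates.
(8.5, -5.5, 2.5)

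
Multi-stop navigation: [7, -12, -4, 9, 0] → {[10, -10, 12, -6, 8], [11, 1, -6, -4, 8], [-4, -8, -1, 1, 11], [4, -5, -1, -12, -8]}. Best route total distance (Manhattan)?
150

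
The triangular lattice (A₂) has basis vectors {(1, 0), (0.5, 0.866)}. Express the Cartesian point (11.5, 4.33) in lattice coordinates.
9b₁ + 5b₂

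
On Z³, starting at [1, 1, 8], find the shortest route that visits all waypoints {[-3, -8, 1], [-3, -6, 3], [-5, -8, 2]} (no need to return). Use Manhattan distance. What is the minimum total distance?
23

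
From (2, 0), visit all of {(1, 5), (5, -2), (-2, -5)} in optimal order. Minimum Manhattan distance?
27
(one optimal route: (2, 0) → (1, 5) → (5, -2) → (-2, -5))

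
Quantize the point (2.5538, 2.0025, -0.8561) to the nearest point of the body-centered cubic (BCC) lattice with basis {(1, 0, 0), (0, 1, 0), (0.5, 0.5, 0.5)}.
(3, 2, -1)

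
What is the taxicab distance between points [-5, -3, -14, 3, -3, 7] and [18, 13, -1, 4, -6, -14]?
77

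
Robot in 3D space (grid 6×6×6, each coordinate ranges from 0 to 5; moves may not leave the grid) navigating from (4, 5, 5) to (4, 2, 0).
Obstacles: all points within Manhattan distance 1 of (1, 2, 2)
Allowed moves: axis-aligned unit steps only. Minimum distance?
8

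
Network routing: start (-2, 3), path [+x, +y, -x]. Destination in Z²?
(-2, 4)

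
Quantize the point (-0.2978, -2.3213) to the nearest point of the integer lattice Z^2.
(0, -2)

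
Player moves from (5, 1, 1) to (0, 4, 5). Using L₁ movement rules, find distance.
12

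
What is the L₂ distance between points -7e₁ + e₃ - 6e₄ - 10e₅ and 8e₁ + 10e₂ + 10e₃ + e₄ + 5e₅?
26.0768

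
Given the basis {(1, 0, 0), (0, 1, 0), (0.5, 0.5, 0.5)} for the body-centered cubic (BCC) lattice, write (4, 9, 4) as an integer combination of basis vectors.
5b₂ + 8b₃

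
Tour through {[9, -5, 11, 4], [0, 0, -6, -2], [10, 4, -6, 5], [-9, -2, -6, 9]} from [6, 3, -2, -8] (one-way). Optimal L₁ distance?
98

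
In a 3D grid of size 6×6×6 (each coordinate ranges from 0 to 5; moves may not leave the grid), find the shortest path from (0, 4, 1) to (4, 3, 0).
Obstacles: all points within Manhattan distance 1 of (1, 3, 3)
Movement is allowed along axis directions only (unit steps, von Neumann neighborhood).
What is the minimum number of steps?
6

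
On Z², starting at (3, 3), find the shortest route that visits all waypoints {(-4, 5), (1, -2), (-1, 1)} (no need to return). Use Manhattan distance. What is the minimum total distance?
19
(one optimal route: (3, 3) → (1, -2) → (-1, 1) → (-4, 5))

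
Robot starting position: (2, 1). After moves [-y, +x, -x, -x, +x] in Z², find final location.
(2, 0)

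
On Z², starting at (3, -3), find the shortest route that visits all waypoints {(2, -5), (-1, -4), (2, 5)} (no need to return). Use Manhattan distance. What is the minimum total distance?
19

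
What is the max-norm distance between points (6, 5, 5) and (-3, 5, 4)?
9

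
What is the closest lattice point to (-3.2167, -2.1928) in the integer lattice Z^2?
(-3, -2)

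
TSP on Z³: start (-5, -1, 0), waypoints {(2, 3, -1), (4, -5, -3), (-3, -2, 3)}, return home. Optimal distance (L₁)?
46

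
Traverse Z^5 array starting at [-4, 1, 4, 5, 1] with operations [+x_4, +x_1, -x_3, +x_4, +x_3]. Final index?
(-3, 1, 4, 7, 1)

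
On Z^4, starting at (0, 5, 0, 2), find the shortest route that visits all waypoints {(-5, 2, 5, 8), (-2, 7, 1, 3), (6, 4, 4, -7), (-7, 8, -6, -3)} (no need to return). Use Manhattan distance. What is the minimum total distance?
83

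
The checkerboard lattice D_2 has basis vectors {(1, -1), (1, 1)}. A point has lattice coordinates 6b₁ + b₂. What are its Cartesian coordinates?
(7, -5)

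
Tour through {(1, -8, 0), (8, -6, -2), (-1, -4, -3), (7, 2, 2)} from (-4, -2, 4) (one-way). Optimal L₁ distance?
45
(one optimal route: (-4, -2, 4) → (-1, -4, -3) → (1, -8, 0) → (8, -6, -2) → (7, 2, 2))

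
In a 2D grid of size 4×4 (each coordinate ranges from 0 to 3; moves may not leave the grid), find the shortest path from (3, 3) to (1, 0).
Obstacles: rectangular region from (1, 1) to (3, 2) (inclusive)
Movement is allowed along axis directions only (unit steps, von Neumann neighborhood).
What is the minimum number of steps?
7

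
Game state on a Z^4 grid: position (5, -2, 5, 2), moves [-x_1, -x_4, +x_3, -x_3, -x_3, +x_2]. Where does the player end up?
(4, -1, 4, 1)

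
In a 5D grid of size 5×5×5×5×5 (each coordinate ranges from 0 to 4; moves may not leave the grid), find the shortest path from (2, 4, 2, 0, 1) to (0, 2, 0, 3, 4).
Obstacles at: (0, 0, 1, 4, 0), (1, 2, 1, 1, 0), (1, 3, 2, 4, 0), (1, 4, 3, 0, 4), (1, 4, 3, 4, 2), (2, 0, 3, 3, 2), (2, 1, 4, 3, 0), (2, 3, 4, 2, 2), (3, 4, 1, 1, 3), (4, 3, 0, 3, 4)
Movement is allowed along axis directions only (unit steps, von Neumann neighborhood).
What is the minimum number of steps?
12
(one shortest path: (2, 4, 2, 0, 1) → (1, 4, 2, 0, 1) → (0, 4, 2, 0, 1) → (0, 3, 2, 0, 1) → (0, 2, 2, 0, 1) → (0, 2, 1, 0, 1) → (0, 2, 0, 0, 1) → (0, 2, 0, 1, 1) → (0, 2, 0, 2, 1) → (0, 2, 0, 3, 1) → (0, 2, 0, 3, 2) → (0, 2, 0, 3, 3) → (0, 2, 0, 3, 4))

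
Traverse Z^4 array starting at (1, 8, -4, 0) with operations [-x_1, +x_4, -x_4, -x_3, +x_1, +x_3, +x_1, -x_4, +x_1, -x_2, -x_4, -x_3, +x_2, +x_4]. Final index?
(3, 8, -5, -1)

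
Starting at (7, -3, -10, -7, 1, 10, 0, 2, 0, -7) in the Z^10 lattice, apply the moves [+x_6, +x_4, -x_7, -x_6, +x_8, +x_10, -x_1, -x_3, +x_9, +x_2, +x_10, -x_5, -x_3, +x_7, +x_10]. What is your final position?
(6, -2, -12, -6, 0, 10, 0, 3, 1, -4)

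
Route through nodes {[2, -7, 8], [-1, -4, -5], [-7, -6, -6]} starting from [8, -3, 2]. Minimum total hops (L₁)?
44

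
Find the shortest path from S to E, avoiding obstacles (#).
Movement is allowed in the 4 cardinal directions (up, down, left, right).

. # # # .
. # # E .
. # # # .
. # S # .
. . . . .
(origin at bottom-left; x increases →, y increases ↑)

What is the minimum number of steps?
7
(one shortest path: (2, 1) → (2, 0) → (3, 0) → (4, 0) → (4, 1) → (4, 2) → (4, 3) → (3, 3))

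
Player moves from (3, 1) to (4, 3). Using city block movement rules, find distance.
3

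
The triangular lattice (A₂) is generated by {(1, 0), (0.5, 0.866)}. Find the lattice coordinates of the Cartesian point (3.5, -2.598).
5b₁ - 3b₂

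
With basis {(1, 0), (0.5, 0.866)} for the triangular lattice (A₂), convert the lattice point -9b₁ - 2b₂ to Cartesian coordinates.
(-10, -1.732)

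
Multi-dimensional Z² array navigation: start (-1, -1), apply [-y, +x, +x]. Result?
(1, -2)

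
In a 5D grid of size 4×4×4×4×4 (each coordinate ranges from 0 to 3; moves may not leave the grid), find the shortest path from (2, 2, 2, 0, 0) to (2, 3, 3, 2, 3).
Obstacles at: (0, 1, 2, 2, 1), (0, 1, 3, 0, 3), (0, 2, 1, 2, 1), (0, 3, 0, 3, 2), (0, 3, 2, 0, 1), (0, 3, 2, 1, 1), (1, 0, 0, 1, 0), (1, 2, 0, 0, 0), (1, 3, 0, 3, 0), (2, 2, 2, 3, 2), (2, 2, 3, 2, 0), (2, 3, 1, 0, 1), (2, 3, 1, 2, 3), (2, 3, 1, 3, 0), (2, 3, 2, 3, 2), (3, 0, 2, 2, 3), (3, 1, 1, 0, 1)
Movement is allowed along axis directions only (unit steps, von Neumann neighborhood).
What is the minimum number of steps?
7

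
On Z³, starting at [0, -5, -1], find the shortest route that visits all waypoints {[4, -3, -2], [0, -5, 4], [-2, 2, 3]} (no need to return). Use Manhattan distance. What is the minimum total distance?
29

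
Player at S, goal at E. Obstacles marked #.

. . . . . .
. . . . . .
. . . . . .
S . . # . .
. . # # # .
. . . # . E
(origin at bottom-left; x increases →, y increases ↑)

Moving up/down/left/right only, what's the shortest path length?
9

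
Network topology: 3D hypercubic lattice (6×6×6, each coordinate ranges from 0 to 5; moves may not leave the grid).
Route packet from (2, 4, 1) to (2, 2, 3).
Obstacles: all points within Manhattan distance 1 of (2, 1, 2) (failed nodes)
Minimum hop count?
4
(one shortest path: (2, 4, 1) → (2, 3, 1) → (2, 3, 2) → (2, 3, 3) → (2, 2, 3))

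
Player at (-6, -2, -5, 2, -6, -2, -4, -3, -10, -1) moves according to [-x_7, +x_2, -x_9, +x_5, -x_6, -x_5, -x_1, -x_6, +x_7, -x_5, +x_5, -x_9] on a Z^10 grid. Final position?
(-7, -1, -5, 2, -6, -4, -4, -3, -12, -1)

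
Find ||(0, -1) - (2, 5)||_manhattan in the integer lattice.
8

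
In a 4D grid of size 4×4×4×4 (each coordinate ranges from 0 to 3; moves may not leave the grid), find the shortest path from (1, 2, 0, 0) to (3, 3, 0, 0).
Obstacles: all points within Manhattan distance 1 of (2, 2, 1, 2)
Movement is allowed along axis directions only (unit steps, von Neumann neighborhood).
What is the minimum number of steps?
3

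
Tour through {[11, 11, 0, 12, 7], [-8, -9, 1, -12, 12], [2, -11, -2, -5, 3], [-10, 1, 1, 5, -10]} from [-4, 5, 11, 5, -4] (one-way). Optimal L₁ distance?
162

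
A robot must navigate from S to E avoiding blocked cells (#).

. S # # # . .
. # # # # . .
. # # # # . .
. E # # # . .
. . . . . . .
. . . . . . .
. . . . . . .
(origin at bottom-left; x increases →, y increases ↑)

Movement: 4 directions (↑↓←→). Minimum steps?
5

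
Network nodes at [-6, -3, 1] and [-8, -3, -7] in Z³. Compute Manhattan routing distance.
10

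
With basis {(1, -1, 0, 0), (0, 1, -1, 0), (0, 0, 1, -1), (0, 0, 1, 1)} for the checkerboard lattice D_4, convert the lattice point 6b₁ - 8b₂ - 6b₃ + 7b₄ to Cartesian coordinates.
(6, -14, 9, 13)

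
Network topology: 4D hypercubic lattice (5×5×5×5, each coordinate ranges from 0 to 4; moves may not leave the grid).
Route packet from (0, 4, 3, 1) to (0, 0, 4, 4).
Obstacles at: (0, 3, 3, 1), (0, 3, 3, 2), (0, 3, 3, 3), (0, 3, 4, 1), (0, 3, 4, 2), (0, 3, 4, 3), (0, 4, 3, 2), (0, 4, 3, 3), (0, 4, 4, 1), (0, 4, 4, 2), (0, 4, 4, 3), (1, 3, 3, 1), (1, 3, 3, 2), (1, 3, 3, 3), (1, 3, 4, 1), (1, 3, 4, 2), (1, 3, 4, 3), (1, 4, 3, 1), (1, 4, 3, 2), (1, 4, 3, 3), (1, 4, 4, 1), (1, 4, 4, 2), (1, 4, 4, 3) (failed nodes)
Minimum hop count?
10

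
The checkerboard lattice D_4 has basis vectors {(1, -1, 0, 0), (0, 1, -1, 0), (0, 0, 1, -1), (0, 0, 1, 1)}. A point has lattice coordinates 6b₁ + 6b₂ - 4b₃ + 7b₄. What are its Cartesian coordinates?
(6, 0, -3, 11)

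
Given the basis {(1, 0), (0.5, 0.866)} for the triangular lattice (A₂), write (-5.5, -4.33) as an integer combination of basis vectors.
-3b₁ - 5b₂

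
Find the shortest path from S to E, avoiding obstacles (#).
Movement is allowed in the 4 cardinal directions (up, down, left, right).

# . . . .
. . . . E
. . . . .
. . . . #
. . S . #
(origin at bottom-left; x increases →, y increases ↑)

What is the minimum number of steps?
5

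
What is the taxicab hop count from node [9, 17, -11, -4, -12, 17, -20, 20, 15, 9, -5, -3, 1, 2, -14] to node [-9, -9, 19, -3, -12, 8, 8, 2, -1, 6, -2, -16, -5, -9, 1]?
197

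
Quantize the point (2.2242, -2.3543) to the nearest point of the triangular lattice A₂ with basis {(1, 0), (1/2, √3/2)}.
(2.5, -2.598)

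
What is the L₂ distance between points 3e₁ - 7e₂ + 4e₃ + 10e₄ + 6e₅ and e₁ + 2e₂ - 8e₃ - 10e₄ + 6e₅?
25.0799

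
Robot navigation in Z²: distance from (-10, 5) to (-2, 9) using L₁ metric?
12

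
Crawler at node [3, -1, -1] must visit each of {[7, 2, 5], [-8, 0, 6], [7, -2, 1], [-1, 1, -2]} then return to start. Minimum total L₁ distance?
56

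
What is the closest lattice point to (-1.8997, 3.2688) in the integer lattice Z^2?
(-2, 3)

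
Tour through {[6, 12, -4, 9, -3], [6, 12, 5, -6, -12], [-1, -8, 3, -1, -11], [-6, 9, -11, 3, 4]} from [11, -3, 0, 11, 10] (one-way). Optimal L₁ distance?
156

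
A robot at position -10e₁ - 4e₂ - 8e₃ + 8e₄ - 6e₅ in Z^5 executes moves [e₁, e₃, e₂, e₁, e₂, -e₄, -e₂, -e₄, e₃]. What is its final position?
(-8, -3, -6, 6, -6)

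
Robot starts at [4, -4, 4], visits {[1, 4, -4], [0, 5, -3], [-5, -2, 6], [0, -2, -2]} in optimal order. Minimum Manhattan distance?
37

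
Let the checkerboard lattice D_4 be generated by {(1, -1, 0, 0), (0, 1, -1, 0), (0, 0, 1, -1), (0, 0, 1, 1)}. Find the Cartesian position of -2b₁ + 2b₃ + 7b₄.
(-2, 2, 9, 5)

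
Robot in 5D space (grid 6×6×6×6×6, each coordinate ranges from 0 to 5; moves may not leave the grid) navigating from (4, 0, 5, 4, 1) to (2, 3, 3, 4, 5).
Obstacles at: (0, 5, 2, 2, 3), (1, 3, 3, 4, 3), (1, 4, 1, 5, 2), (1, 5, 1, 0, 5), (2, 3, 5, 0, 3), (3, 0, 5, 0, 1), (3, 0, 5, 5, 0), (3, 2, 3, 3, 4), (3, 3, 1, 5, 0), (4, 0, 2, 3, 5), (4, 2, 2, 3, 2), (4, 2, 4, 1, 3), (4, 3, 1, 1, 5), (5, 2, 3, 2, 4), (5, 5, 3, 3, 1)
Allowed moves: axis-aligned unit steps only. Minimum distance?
11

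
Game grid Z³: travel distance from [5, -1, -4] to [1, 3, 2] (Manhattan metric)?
14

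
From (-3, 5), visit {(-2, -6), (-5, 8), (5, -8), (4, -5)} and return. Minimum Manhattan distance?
52
(one optimal route: (-3, 5) → (-2, -6) → (5, -8) → (4, -5) → (-5, 8) → (-3, 5))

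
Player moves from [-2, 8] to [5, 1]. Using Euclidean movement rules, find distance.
9.89949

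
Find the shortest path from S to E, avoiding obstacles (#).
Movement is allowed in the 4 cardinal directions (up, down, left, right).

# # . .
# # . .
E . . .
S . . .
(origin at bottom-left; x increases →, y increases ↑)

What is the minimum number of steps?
1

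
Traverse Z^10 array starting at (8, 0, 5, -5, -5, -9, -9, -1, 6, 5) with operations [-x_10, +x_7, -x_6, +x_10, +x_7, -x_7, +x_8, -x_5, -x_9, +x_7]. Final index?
(8, 0, 5, -5, -6, -10, -7, 0, 5, 5)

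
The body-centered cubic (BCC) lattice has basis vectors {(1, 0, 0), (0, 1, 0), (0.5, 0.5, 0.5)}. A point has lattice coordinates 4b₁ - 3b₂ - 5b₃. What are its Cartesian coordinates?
(1.5, -5.5, -2.5)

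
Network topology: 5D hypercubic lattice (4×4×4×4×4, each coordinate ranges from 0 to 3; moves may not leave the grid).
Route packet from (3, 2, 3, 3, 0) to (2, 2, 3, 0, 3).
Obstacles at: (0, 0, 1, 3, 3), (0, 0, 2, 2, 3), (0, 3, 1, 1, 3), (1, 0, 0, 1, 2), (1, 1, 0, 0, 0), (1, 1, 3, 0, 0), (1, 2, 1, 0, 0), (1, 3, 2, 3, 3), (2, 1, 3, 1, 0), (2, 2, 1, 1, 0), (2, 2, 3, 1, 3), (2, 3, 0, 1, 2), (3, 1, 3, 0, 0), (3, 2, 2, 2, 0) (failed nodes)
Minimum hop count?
7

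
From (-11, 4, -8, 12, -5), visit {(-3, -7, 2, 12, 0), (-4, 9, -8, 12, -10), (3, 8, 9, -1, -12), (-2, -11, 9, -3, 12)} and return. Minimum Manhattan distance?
180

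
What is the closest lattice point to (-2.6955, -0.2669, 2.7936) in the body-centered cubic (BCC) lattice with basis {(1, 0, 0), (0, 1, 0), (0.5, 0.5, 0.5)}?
(-2.5, -0.5, 2.5)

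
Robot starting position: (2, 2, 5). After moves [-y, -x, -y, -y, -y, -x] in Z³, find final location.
(0, -2, 5)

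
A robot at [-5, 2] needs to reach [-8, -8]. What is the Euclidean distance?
10.4403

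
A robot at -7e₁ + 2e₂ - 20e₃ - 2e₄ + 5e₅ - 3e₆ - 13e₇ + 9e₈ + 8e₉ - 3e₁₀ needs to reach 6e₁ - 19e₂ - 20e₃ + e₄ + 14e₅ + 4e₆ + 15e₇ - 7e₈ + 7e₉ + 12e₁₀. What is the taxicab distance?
113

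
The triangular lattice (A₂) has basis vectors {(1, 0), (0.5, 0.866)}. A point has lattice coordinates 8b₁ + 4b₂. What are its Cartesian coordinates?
(10, 3.464)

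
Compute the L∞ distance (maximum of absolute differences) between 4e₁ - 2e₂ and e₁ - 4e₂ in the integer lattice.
3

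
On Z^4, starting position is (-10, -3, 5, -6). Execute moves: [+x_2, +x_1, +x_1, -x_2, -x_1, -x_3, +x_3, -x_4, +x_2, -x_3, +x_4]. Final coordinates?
(-9, -2, 4, -6)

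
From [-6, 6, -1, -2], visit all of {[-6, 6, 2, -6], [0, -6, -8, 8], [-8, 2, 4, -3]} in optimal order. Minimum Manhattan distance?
57
(one optimal route: (-6, 6, -1, -2) → (-6, 6, 2, -6) → (-8, 2, 4, -3) → (0, -6, -8, 8))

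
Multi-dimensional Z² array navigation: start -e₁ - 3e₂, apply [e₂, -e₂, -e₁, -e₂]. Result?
(-2, -4)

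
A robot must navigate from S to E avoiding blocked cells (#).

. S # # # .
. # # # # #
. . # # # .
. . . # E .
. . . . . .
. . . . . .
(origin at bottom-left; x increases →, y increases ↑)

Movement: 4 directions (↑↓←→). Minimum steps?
10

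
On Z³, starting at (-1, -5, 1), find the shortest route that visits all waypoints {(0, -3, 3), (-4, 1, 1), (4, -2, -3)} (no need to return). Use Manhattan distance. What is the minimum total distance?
30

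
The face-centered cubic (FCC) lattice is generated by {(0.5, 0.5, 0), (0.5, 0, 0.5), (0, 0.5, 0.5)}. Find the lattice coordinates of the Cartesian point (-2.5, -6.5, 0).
-9b₁ + 4b₂ - 4b₃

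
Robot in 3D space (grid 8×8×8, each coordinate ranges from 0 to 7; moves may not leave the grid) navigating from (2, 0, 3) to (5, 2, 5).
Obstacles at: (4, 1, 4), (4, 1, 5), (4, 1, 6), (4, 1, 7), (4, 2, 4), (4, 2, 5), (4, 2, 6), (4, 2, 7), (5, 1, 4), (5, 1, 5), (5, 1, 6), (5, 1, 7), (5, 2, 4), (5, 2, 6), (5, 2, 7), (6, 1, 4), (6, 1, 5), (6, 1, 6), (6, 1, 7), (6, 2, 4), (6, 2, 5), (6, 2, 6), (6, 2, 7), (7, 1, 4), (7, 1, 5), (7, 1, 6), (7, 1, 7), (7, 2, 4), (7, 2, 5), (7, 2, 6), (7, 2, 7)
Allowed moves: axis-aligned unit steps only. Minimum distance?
9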